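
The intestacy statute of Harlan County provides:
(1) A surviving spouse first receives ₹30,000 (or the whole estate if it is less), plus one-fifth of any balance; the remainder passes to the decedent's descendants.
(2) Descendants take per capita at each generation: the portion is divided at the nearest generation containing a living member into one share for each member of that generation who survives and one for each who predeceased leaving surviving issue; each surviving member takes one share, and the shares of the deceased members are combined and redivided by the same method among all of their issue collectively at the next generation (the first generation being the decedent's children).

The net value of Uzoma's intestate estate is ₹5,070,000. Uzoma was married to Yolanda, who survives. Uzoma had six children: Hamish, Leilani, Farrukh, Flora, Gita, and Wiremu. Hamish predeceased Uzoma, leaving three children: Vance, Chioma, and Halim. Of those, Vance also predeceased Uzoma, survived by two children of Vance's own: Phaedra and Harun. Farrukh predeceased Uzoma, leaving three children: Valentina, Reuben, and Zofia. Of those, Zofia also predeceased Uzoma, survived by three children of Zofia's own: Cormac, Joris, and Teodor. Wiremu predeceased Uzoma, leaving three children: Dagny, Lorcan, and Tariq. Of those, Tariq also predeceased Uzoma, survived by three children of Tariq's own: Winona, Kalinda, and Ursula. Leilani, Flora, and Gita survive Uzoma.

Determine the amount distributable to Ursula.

Yolanda first takes ₹30,000, leaving a balance of ₹5,040,000. Yolanda then takes one-fifth of the balance (₹1,008,000), for a total of ₹1,038,000. The remaining ₹4,032,000 passes to the descendants.
The descendants' portion (₹4,032,000) is divided at the children's generation into 6 shares of ₹672,000. Leilani, Flora, and Gita each take ₹672,000. The 3 shares of the deceased (Hamish, Farrukh, and Wiremu) are combined into a pool of ₹2,016,000.
That pool (₹2,016,000) is divided at the grandchildren's generation into 9 shares of ₹224,000. Chioma, Halim, Valentina, Reuben, Dagny, and Lorcan each take ₹224,000. The 3 shares of the deceased (Vance, Zofia, and Tariq) are combined into a pool of ₹672,000.
That pool (₹672,000) is divided at the great-grandchildren's generation equally among Phaedra, Harun, Cormac, Joris, Teodor, Winona, Kalinda, and Ursula: ₹84,000 each.

Ursula receives ₹84,000.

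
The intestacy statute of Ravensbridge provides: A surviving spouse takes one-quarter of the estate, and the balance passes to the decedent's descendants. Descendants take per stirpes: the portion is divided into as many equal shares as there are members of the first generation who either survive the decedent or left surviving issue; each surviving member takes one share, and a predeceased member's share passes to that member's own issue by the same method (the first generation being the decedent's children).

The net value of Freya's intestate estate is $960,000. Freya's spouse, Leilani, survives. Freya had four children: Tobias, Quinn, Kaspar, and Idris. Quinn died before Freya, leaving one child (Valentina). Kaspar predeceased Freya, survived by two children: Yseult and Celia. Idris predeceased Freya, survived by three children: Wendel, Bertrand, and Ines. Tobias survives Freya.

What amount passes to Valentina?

Leilani takes one-quarter of $960,000 = $240,000. The remaining $720,000 passes to the descendants.
The descendants' portion ($720,000) is divided into 4 shares of $180,000: Tobias takes $180,000; Quinn's $180,000 share passes to Quinn's issue; Kaspar's $180,000 share passes to Kaspar's issue; Idris's $180,000 share passes to Idris's issue.
Quinn's share ($180,000) passes entirely to Valentina.
Kaspar's share ($180,000) is divided into 2 shares of $90,000: Yseult and Celia each take $90,000.
Idris's share ($180,000) is divided into 3 shares of $60,000: Wendel, Bertrand, and Ines each take $60,000.

Valentina receives $180,000.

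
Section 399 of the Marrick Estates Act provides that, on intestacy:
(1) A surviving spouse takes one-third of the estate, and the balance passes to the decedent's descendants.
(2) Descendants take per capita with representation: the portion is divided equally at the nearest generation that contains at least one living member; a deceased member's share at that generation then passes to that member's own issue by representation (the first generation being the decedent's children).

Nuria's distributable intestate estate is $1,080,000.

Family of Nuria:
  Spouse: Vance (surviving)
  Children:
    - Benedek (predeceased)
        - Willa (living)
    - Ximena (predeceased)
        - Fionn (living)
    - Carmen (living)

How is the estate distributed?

Vance: $360,000; Willa: $240,000; Fionn: $240,000; Carmen: $240,000

Vance takes one-third of $1,080,000 = $360,000. The remaining $720,000 passes to the descendants.
The descendants' portion ($720,000) is divided into 3 shares of $240,000: Carmen takes $240,000; Benedek's $240,000 share passes to Benedek's issue; Ximena's $240,000 share passes to Ximena's issue.
Benedek's share ($240,000) passes entirely to Willa.
Ximena's share ($240,000) passes entirely to Fionn.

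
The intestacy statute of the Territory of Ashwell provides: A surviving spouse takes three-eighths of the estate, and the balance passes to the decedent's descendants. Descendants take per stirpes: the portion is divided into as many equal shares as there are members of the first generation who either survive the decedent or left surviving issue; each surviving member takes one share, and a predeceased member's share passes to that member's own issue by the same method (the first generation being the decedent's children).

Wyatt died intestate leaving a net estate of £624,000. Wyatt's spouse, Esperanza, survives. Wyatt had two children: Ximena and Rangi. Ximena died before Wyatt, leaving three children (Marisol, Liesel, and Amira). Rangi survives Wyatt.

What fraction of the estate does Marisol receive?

Marisol receives 5/48 of the estate.

Esperanza takes three-eighths of £624,000 = £234,000. The remaining £390,000 passes to the descendants.
The descendants' portion (£390,000) is divided into 2 shares of £195,000: Rangi takes £195,000; Ximena's £195,000 share passes to Ximena's issue.
Ximena's share (£195,000) is divided into 3 shares of £65,000: Marisol, Liesel, and Amira each take £65,000.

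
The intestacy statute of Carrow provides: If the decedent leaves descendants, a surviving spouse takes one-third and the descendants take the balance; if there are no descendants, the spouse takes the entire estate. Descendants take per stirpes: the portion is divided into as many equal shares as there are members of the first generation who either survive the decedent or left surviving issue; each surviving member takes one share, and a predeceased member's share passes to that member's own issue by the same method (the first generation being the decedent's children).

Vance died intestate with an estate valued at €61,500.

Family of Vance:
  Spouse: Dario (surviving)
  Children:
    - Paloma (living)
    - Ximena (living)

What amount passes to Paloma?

Paloma receives €20,500.

Dario takes one-third of €61,500 = €20,500. The remaining €41,000 passes to the descendants.
The descendants' portion (€41,000) is divided into 2 shares of €20,500: Paloma and Ximena each take €20,500.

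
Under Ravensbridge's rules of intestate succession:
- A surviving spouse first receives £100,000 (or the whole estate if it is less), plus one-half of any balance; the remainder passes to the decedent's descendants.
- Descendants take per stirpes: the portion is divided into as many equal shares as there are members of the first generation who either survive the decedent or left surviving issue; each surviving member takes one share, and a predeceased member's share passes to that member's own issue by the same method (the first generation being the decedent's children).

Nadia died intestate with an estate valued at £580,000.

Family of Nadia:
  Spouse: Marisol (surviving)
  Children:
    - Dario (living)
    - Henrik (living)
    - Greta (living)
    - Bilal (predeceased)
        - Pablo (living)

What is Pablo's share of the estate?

Marisol first takes £100,000, leaving a balance of £480,000. Marisol then takes one-half of the balance (£240,000), for a total of £340,000. The remaining £240,000 passes to the descendants.
The descendants' portion (£240,000) is divided into 4 shares of £60,000: Dario, Henrik, and Greta each take £60,000; Bilal's £60,000 share passes to Bilal's issue.
Bilal's share (£60,000) passes entirely to Pablo.

Pablo receives £60,000.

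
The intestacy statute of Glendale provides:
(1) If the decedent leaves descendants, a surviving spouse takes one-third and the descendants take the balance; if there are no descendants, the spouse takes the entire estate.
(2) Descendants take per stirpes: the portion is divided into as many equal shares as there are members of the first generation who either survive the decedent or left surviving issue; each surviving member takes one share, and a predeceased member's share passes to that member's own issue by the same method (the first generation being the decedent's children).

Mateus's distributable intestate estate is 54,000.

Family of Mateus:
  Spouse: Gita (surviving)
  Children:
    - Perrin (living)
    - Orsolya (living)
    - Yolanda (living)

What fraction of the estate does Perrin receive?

Perrin receives 2/9 of the estate.

Gita takes one-third of 54,000 = 18,000. The remaining 36,000 passes to the descendants.
The descendants' portion (36,000) is divided into 3 shares of 12,000: Perrin, Orsolya, and Yolanda each take 12,000.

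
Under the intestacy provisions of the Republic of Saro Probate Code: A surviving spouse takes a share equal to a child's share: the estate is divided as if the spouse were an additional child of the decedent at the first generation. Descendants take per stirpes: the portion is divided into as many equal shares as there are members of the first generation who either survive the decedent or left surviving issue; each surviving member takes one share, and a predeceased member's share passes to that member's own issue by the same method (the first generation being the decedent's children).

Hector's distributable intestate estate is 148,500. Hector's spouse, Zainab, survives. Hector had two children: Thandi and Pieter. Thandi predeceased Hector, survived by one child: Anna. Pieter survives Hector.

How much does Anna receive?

The spouse counts as an additional share at the children's level, so there are 3 primary shares of 49,500. Zainab takes one such share (49,500).
The children's combined portion (99,000) is divided into 2 shares of 49,500: Pieter takes 49,500; Thandi's 49,500 share passes to Thandi's issue.
Thandi's share (49,500) passes entirely to Anna.

Anna receives 49,500.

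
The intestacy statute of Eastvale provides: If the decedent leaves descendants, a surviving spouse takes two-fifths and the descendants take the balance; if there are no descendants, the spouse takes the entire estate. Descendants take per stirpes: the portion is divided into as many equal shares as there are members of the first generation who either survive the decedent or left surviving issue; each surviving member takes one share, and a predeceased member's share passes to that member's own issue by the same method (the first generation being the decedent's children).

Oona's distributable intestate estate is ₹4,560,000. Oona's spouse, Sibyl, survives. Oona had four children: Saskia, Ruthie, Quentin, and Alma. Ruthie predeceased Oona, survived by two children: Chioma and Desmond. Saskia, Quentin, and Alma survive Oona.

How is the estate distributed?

Sibyl takes two-fifths of ₹4,560,000 = ₹1,824,000. The remaining ₹2,736,000 passes to the descendants.
The descendants' portion (₹2,736,000) is divided into 4 shares of ₹684,000: Saskia, Quentin, and Alma each take ₹684,000; Ruthie's ₹684,000 share passes to Ruthie's issue.
Ruthie's share (₹684,000) is divided into 2 shares of ₹342,000: Chioma and Desmond each take ₹342,000.

Sibyl: ₹1,824,000; Saskia: ₹684,000; Chioma: ₹342,000; Desmond: ₹342,000; Quentin: ₹684,000; Alma: ₹684,000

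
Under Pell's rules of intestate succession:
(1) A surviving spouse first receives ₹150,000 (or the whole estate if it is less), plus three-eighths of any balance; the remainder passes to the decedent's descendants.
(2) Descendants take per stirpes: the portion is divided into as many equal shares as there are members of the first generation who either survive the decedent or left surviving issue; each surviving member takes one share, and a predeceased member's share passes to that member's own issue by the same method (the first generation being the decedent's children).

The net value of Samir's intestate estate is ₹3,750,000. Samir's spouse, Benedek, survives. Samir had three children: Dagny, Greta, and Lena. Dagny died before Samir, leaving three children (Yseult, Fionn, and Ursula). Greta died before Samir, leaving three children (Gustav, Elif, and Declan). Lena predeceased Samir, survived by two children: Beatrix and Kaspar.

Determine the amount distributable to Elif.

Elif receives ₹250,000.

Benedek first takes ₹150,000, leaving a balance of ₹3,600,000. Benedek then takes three-eighths of the balance (₹1,350,000), for a total of ₹1,500,000. The remaining ₹2,250,000 passes to the descendants.
The descendants' portion (₹2,250,000) is divided into 3 shares of ₹750,000: Dagny's ₹750,000 share passes to Dagny's issue; Greta's ₹750,000 share passes to Greta's issue; Lena's ₹750,000 share passes to Lena's issue.
Dagny's share (₹750,000) is divided into 3 shares of ₹250,000: Yseult, Fionn, and Ursula each take ₹250,000.
Greta's share (₹750,000) is divided into 3 shares of ₹250,000: Gustav, Elif, and Declan each take ₹250,000.
Lena's share (₹750,000) is divided into 2 shares of ₹375,000: Beatrix and Kaspar each take ₹375,000.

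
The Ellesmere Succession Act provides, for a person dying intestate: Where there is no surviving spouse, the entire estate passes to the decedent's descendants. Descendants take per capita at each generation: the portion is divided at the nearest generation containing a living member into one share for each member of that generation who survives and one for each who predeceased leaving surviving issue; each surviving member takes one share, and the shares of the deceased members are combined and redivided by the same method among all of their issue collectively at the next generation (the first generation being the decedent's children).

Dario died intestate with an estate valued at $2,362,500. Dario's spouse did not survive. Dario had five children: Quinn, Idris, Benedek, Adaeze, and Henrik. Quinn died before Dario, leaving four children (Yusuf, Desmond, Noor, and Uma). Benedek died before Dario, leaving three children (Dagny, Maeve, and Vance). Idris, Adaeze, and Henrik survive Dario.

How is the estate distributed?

Yusuf: $135,000; Desmond: $135,000; Noor: $135,000; Uma: $135,000; Idris: $472,500; Dagny: $135,000; Maeve: $135,000; Vance: $135,000; Adaeze: $472,500; Henrik: $472,500

The entire $2,362,500 passes to the descendants.
That amount ($2,362,500) is divided at the children's generation into 5 shares of $472,500. Idris, Adaeze, and Henrik each take $472,500. The 2 shares of the deceased (Quinn and Benedek) are combined into a pool of $945,000.
That pool ($945,000) is divided at the grandchildren's generation equally among Yusuf, Desmond, Noor, Uma, Dagny, Maeve, and Vance: $135,000 each.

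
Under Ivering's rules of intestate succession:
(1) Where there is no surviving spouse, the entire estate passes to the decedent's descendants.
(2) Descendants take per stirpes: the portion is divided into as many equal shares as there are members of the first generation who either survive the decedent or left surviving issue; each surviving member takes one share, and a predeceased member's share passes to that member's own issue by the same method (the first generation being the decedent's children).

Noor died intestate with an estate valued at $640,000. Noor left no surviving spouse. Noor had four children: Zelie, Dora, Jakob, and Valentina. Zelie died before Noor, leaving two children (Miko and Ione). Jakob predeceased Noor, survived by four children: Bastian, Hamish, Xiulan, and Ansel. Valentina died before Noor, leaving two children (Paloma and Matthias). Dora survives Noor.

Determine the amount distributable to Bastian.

Bastian receives $40,000.

The entire $640,000 passes to the descendants.
That amount ($640,000) is divided into 4 shares of $160,000: Dora takes $160,000; Zelie's $160,000 share passes to Zelie's issue; Jakob's $160,000 share passes to Jakob's issue; Valentina's $160,000 share passes to Valentina's issue.
Zelie's share ($160,000) is divided into 2 shares of $80,000: Miko and Ione each take $80,000.
Jakob's share ($160,000) is divided into 4 shares of $40,000: Bastian, Hamish, Xiulan, and Ansel each take $40,000.
Valentina's share ($160,000) is divided into 2 shares of $80,000: Paloma and Matthias each take $80,000.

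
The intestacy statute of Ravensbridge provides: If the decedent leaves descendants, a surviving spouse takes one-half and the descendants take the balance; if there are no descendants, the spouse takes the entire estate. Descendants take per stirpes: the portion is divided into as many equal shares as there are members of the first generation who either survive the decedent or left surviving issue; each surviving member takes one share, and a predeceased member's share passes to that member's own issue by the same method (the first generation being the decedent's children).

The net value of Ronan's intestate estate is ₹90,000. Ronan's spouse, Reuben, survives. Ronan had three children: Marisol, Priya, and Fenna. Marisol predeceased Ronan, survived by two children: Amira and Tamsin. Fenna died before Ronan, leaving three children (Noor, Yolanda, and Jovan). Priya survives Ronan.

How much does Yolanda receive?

Reuben takes one-half of ₹90,000 = ₹45,000. The remaining ₹45,000 passes to the descendants.
The descendants' portion (₹45,000) is divided into 3 shares of ₹15,000: Priya takes ₹15,000; Marisol's ₹15,000 share passes to Marisol's issue; Fenna's ₹15,000 share passes to Fenna's issue.
Marisol's share (₹15,000) is divided into 2 shares of ₹7,500: Amira and Tamsin each take ₹7,500.
Fenna's share (₹15,000) is divided into 3 shares of ₹5,000: Noor, Yolanda, and Jovan each take ₹5,000.

Yolanda receives ₹5,000.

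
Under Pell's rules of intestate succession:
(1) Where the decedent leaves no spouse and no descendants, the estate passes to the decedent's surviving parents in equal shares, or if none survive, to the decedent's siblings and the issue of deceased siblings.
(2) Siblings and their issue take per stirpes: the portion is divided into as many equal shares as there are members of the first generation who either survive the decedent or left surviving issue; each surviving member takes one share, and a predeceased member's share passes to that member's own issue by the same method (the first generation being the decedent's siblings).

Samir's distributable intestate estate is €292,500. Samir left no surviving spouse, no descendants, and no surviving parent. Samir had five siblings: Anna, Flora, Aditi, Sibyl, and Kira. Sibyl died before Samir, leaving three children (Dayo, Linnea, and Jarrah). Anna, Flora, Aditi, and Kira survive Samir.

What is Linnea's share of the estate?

The entire €292,500 passes to the siblings and their issue.
That amount (€292,500) is divided into 5 shares of €58,500: Anna, Flora, Aditi, and Kira each take €58,500; Sibyl's €58,500 share passes to Sibyl's issue.
Sibyl's share (€58,500) is divided into 3 shares of €19,500: Dayo, Linnea, and Jarrah each take €19,500.

Linnea receives €19,500.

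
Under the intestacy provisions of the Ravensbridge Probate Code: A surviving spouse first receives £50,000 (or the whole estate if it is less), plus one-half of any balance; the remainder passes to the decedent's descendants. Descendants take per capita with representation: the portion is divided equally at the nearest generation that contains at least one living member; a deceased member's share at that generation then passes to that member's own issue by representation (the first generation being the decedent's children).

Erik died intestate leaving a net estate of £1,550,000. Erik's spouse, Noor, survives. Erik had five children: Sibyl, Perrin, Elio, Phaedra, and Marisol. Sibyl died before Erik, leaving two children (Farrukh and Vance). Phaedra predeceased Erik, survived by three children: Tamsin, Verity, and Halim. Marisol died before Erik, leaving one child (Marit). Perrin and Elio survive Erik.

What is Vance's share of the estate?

Vance receives £75,000.

Noor first takes £50,000, leaving a balance of £1,500,000. Noor then takes one-half of the balance (£750,000), for a total of £800,000. The remaining £750,000 passes to the descendants.
The descendants' portion (£750,000) is divided into 5 shares of £150,000: Perrin and Elio each take £150,000; Sibyl's £150,000 share passes to Sibyl's issue; Phaedra's £150,000 share passes to Phaedra's issue; Marisol's £150,000 share passes to Marisol's issue.
Sibyl's share (£150,000) is divided into 2 shares of £75,000: Farrukh and Vance each take £75,000.
Phaedra's share (£150,000) is divided into 3 shares of £50,000: Tamsin, Verity, and Halim each take £50,000.
Marisol's share (£150,000) passes entirely to Marit.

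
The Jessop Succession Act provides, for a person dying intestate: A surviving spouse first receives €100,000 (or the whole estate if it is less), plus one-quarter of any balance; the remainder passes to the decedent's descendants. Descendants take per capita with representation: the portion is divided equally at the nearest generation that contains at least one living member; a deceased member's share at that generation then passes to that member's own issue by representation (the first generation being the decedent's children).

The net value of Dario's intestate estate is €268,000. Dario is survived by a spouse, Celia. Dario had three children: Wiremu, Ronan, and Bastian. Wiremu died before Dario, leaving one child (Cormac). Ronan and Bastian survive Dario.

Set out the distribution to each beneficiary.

Celia: €142,000; Cormac: €42,000; Ronan: €42,000; Bastian: €42,000

Celia first takes €100,000, leaving a balance of €168,000. Celia then takes one-quarter of the balance (€42,000), for a total of €142,000. The remaining €126,000 passes to the descendants.
The descendants' portion (€126,000) is divided into 3 shares of €42,000: Ronan and Bastian each take €42,000; Wiremu's €42,000 share passes to Wiremu's issue.
Wiremu's share (€42,000) passes entirely to Cormac.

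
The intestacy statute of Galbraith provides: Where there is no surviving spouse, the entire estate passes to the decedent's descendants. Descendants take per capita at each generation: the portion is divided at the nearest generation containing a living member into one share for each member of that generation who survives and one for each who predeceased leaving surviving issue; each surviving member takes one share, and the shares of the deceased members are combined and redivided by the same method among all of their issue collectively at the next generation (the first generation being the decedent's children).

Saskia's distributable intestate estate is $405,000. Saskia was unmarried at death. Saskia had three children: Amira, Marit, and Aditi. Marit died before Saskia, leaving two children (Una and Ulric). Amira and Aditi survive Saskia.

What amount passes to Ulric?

The entire $405,000 passes to the descendants.
That amount ($405,000) is divided at the children's generation into 3 shares of $135,000. Amira and Aditi each take $135,000. The remaining share for the deceased Marit ($135,000) is carried to the next generation.
That pool ($135,000) is divided at the grandchildren's generation equally among Una and Ulric: $67,500 each.

Ulric receives $67,500.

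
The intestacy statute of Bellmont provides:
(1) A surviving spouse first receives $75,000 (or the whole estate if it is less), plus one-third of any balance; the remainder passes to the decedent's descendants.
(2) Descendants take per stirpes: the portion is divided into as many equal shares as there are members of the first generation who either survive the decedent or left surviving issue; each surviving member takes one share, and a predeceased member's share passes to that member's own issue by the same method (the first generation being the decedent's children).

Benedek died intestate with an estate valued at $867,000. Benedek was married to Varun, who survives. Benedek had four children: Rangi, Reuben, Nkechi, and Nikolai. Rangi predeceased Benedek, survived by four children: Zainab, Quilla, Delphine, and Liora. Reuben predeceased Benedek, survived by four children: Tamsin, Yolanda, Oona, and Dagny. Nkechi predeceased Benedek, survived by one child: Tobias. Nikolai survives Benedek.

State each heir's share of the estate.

Varun: $339,000; Zainab: $33,000; Quilla: $33,000; Delphine: $33,000; Liora: $33,000; Tamsin: $33,000; Yolanda: $33,000; Oona: $33,000; Dagny: $33,000; Tobias: $132,000; Nikolai: $132,000

Varun first takes $75,000, leaving a balance of $792,000. Varun then takes one-third of the balance ($264,000), for a total of $339,000. The remaining $528,000 passes to the descendants.
The descendants' portion ($528,000) is divided into 4 shares of $132,000: Nikolai takes $132,000; Rangi's $132,000 share passes to Rangi's issue; Reuben's $132,000 share passes to Reuben's issue; Nkechi's $132,000 share passes to Nkechi's issue.
Rangi's share ($132,000) is divided into 4 shares of $33,000: Zainab, Quilla, Delphine, and Liora each take $33,000.
Reuben's share ($132,000) is divided into 4 shares of $33,000: Tamsin, Yolanda, Oona, and Dagny each take $33,000.
Nkechi's share ($132,000) passes entirely to Tobias.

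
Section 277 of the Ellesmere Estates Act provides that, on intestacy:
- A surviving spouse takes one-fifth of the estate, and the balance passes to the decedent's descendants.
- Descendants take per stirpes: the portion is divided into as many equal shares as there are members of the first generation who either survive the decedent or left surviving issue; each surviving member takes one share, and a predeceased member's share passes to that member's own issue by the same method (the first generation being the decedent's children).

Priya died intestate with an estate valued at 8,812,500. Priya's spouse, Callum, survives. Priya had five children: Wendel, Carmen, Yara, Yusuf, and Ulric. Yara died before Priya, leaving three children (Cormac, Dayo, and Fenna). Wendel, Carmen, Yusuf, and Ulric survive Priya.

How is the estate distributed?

Callum takes one-fifth of 8,812,500 = 1,762,500. The remaining 7,050,000 passes to the descendants.
The descendants' portion (7,050,000) is divided into 5 shares of 1,410,000: Wendel, Carmen, Yusuf, and Ulric each take 1,410,000; Yara's 1,410,000 share passes to Yara's issue.
Yara's share (1,410,000) is divided into 3 shares of 470,000: Cormac, Dayo, and Fenna each take 470,000.

Callum: 1,762,500; Wendel: 1,410,000; Carmen: 1,410,000; Cormac: 470,000; Dayo: 470,000; Fenna: 470,000; Yusuf: 1,410,000; Ulric: 1,410,000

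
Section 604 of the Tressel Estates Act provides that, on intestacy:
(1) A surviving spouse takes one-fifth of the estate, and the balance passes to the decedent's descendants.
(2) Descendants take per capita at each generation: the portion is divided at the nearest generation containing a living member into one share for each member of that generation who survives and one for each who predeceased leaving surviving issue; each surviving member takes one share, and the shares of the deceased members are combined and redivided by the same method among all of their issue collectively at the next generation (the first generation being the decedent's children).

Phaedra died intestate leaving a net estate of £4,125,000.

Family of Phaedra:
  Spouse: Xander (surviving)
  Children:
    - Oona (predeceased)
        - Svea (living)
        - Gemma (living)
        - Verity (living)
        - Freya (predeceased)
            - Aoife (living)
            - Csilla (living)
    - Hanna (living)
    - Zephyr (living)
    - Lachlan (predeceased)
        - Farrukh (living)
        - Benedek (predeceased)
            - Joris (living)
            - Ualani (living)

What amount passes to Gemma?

Xander takes one-fifth of £4,125,000 = £825,000. The remaining £3,300,000 passes to the descendants.
The descendants' portion (£3,300,000) is divided at the children's generation into 4 shares of £825,000. Hanna and Zephyr each take £825,000. The 2 shares of the deceased (Oona and Lachlan) are combined into a pool of £1,650,000.
That pool (£1,650,000) is divided at the grandchildren's generation into 6 shares of £275,000. Svea, Gemma, Verity, and Farrukh each take £275,000. The 2 shares of the deceased (Freya and Benedek) are combined into a pool of £550,000.
That pool (£550,000) is divided at the great-grandchildren's generation equally among Aoife, Csilla, Joris, and Ualani: £137,500 each.

Gemma receives £275,000.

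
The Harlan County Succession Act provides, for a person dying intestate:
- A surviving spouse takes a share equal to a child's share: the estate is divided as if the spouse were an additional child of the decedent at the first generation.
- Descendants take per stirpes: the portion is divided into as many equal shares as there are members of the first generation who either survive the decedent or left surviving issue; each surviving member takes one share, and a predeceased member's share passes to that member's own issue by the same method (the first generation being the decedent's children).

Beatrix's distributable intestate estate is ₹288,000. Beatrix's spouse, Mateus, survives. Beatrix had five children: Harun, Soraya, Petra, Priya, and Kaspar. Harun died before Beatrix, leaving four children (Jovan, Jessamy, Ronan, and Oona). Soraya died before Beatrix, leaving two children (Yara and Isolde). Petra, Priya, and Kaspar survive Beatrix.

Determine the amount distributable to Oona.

The spouse counts as an additional share at the children's level, so there are 6 primary shares of ₹48,000. Mateus takes one such share (₹48,000).
The children's combined portion (₹240,000) is divided into 5 shares of ₹48,000: Petra, Priya, and Kaspar each take ₹48,000; Harun's ₹48,000 share passes to Harun's issue; Soraya's ₹48,000 share passes to Soraya's issue.
Harun's share (₹48,000) is divided into 4 shares of ₹12,000: Jovan, Jessamy, Ronan, and Oona each take ₹12,000.
Soraya's share (₹48,000) is divided into 2 shares of ₹24,000: Yara and Isolde each take ₹24,000.

Oona receives ₹12,000.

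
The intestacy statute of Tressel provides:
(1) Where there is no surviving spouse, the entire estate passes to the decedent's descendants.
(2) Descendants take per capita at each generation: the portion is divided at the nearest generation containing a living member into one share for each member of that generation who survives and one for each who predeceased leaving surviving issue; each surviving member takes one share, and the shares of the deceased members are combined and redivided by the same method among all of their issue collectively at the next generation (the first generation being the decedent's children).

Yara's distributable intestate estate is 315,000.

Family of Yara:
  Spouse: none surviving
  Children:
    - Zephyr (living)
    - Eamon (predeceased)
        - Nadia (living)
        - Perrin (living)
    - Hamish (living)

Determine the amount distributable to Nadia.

Nadia receives 52,500.

The entire 315,000 passes to the descendants.
That amount (315,000) is divided at the children's generation into 3 shares of 105,000. Zephyr and Hamish each take 105,000. The remaining share for the deceased Eamon (105,000) is carried to the next generation.
That pool (105,000) is divided at the grandchildren's generation equally among Nadia and Perrin: 52,500 each.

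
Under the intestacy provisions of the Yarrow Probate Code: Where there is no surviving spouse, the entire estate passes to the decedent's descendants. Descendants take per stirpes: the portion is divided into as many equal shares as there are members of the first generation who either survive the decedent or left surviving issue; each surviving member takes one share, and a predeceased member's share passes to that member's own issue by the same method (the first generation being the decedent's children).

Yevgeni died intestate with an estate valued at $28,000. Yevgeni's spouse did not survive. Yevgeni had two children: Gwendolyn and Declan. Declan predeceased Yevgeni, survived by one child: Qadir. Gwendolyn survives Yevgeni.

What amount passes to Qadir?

The entire $28,000 passes to the descendants.
That amount ($28,000) is divided into 2 shares of $14,000: Gwendolyn takes $14,000; Declan's $14,000 share passes to Declan's issue.
Declan's share ($14,000) passes entirely to Qadir.

Qadir receives $14,000.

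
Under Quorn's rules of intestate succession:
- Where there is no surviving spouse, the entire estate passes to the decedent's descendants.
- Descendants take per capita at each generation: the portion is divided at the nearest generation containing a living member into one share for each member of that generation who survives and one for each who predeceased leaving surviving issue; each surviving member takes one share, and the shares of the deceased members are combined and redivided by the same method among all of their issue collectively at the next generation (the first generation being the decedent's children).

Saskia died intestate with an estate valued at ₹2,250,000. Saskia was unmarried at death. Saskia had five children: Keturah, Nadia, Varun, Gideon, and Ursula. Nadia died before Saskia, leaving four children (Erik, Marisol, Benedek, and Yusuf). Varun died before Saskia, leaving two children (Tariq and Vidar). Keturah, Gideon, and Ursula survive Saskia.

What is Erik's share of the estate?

Erik receives ₹150,000.

The entire ₹2,250,000 passes to the descendants.
That amount (₹2,250,000) is divided at the children's generation into 5 shares of ₹450,000. Keturah, Gideon, and Ursula each take ₹450,000. The 2 shares of the deceased (Nadia and Varun) are combined into a pool of ₹900,000.
That pool (₹900,000) is divided at the grandchildren's generation equally among Erik, Marisol, Benedek, Yusuf, Tariq, and Vidar: ₹150,000 each.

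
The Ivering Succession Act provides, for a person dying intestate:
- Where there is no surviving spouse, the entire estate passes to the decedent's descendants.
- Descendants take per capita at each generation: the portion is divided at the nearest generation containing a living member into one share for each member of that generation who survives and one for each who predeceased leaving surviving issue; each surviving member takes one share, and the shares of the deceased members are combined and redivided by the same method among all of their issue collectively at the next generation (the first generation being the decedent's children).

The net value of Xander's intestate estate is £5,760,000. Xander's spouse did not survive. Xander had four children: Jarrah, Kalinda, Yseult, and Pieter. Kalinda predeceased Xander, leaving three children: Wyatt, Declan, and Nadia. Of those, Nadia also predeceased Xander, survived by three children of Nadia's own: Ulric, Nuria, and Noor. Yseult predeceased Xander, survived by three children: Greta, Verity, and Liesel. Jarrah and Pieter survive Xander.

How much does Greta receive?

The entire £5,760,000 passes to the descendants.
That amount (£5,760,000) is divided at the children's generation into 4 shares of £1,440,000. Jarrah and Pieter each take £1,440,000. The 2 shares of the deceased (Kalinda and Yseult) are combined into a pool of £2,880,000.
That pool (£2,880,000) is divided at the grandchildren's generation into 6 shares of £480,000. Wyatt, Declan, Greta, Verity, and Liesel each take £480,000. The remaining share for the deceased Nadia (£480,000) is carried to the next generation.
That pool (£480,000) is divided at the great-grandchildren's generation equally among Ulric, Nuria, and Noor: £160,000 each.

Greta receives £480,000.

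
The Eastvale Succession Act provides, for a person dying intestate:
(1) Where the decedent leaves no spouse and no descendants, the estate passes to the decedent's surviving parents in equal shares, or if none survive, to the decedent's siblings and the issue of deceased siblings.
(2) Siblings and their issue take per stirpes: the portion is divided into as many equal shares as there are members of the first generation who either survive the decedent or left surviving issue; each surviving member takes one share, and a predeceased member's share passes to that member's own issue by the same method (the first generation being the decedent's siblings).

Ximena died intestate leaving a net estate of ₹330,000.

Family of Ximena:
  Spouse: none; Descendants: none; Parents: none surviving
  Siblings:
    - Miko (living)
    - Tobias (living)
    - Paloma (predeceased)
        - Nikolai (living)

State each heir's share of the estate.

The entire ₹330,000 passes to the siblings and their issue.
That amount (₹330,000) is divided into 3 shares of ₹110,000: Miko and Tobias each take ₹110,000; Paloma's ₹110,000 share passes to Paloma's issue.
Paloma's share (₹110,000) passes entirely to Nikolai.

Miko: ₹110,000; Tobias: ₹110,000; Nikolai: ₹110,000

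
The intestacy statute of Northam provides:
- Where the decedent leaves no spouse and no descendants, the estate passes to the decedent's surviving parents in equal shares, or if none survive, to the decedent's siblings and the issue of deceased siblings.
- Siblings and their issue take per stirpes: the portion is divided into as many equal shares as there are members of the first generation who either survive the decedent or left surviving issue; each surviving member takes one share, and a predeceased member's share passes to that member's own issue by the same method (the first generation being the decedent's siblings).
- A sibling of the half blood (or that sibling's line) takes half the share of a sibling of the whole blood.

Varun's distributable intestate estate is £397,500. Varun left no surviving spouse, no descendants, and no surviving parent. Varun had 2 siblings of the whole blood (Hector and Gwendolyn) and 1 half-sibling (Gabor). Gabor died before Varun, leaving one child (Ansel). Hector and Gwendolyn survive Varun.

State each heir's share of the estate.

Hector: £159,000; Gwendolyn: £159,000; Ansel: £79,500

The entire £397,500 passes to the siblings and their issue.
Counting each half-blood sibling's line as half a unit, there are 5/2 units in £397,500, so one unit is £159,000. Whole-blood lines (Hector and Gwendolyn) take £159,000 each; half-blood lines (Gabor) take £79,500 each.
Gabor's share (£79,500) passes entirely to Ansel.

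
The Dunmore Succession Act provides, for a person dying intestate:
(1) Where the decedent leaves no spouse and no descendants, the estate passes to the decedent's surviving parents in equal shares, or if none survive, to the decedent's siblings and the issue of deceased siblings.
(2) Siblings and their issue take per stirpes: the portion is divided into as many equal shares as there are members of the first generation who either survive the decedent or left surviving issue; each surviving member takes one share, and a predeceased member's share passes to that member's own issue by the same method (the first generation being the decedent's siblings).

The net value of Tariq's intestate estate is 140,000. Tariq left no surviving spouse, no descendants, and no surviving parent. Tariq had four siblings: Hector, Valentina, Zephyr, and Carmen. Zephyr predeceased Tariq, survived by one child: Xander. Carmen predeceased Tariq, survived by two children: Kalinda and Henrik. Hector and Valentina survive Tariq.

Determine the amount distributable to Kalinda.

The entire 140,000 passes to the siblings and their issue.
That amount (140,000) is divided into 4 shares of 35,000: Hector and Valentina each take 35,000; Zephyr's 35,000 share passes to Zephyr's issue; Carmen's 35,000 share passes to Carmen's issue.
Zephyr's share (35,000) passes entirely to Xander.
Carmen's share (35,000) is divided into 2 shares of 17,500: Kalinda and Henrik each take 17,500.

Kalinda receives 17,500.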